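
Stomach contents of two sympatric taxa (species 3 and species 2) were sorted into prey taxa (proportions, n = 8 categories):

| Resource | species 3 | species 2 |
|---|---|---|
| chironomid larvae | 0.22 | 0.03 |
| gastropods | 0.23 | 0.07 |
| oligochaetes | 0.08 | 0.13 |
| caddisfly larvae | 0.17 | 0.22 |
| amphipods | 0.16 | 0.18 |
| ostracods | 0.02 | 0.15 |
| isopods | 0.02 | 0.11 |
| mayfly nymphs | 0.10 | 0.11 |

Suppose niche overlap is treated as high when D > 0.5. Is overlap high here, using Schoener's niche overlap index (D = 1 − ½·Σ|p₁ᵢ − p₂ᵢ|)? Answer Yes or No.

Σ|p₁ᵢ − p₂ᵢ| = 0.19 + 0.16 + 0.05 + 0.05 + 0.02 + 0.13 + 0.09 + 0.01 = 0.70
D = 1 − ½ × 0.70 = 1 − 0.350 = 0.6500
D = 0.6500 > 0.5 → Yes.

Yes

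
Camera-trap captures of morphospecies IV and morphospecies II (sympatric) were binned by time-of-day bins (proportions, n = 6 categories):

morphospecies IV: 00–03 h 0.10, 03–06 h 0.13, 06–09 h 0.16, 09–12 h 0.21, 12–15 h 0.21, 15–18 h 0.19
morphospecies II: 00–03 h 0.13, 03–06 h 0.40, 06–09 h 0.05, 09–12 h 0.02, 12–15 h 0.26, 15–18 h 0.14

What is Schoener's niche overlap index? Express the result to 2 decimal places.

Σ|p₁ᵢ − p₂ᵢ| = 0.03 + 0.27 + 0.11 + 0.19 + 0.05 + 0.05 = 0.70
D = 1 − ½ × 0.70 = 1 − 0.350 = 0.6500

0.65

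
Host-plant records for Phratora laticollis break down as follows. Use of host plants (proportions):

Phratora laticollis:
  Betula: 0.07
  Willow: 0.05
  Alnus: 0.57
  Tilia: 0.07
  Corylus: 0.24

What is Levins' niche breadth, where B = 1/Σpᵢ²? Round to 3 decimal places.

2.533

Σpᵢ² = 0.07² + 0.05² + 0.57² + 0.07² + 0.24² = 0.0049 + 0.0025 + 0.3249 + 0.0049 + 0.0576 = 0.3948
B = 1 / 0.3948 = 2.53293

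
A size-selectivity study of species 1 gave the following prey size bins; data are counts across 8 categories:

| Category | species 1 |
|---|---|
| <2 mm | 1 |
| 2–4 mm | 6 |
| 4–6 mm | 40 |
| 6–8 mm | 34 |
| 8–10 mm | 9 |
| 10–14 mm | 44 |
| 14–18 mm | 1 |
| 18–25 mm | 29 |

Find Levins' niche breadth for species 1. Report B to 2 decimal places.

Proportions for species 1 (n=164): 1/164=0.0061, 6/164=0.0366, 40/164=0.2439, 34/164=0.2073, 9/164=0.0549, 44/164=0.2683, 1/164=0.0061, 29/164=0.1768
Σpᵢ² = 0.0061² + 0.0366² + 0.2439² + 0.2073² + 0.0549² + 0.2683² + 0.0061² + 0.1768² = 0.000037 + 0.001340 + 0.059487 + 0.042973 + 0.003014 + 0.071985 + 0.000037 + 0.031258 = 0.210131
B = 1 / 0.210131 = 4.7589

4.76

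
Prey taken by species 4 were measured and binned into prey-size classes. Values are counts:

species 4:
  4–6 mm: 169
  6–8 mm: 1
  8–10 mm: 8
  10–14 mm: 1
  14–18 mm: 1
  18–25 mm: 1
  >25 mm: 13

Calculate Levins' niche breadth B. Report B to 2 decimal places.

1.31

Proportions for species 4 (n=194): 169/194=0.8711, 1/194=0.0052, 8/194=0.0412, 1/194=0.0052, 1/194=0.0052, 1/194=0.0052, 13/194=0.0670
Σpᵢ² = 0.8711² + 0.0052² + 0.0412² + 0.0052² + 0.0052² + 0.0052² + 0.0670² = 0.758815 + 0.000027 + 0.001697 + 0.000027 + 0.000027 + 0.000027 + 0.004489 = 0.765109
B = 1 / 0.765109 = 1.3070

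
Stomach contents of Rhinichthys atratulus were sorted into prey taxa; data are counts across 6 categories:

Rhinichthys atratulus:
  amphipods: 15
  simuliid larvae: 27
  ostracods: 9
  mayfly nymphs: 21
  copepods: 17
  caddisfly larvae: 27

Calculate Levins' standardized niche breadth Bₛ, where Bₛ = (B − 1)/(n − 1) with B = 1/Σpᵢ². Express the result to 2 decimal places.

Proportions for Rhinichthys atratulus (n=116): 15/116=0.1293, 27/116=0.2328, 9/116=0.0776, 21/116=0.1810, 17/116=0.1466, 27/116=0.2328
Σpᵢ² = 0.1293² + 0.2328² + 0.0776² + 0.1810² + 0.1466² + 0.2328² = 0.016718 + 0.054196 + 0.006022 + 0.032761 + 0.021492 + 0.054196 = 0.185385
B = 1 / 0.185385 = 5.3942
Bₛ = (B − 1)/(n − 1) = (5.3942 − 1)/(6 − 1) = 4.3942/5 = 0.8788

0.88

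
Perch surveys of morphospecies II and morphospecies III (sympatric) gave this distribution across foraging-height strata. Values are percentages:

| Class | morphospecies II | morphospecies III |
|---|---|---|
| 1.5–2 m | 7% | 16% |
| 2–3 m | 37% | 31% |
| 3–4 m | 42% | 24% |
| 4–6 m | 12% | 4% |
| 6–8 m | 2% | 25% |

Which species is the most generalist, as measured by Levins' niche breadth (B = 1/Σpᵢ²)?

morphospecies III

Convert percentages to proportions (divide by 100).
Σp_IIᵢ² = 0.07² + 0.37² + 0.42² + 0.12² + 0.02² = 0.0049 + 0.1369 + 0.1764 + 0.0144 + 0.0004 = 0.3330
B_II = 1 / 0.3330 = 3.0030
Σp_IIIᵢ² = 0.16² + 0.31² + 0.24² + 0.04² + 0.25² = 0.0256 + 0.0961 + 0.0576 + 0.0016 + 0.0625 = 0.2434
B_III = 1 / 0.2434 = 4.1085
Highest B → broadest niche (most generalist): morphospecies III (B = 4.11).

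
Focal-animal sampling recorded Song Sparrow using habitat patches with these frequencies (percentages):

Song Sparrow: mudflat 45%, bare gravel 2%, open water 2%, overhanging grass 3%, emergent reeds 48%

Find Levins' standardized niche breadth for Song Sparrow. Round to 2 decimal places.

0.33

Convert percentages to proportions (divide by 100).
Σpᵢ² = 0.45² + 0.02² + 0.02² + 0.03² + 0.48² = 0.2025 + 0.0004 + 0.0004 + 0.0009 + 0.2304 = 0.4346
B = 1 / 0.4346 = 2.3010
Bₛ = (B − 1)/(n − 1) = (2.3010 − 1)/(5 − 1) = 1.3010/4 = 0.3253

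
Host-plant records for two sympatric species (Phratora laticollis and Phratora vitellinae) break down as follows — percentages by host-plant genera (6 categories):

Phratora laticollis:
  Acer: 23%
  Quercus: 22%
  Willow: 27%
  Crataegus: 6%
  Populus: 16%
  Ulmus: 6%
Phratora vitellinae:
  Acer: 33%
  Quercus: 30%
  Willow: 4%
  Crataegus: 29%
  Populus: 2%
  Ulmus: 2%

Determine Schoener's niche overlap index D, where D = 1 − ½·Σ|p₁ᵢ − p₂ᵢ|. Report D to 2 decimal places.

Convert percentages to proportions (divide by 100).
Σ|p₁ᵢ − p₂ᵢ| = 0.10 + 0.08 + 0.23 + 0.23 + 0.14 + 0.04 = 0.82
D = 1 − ½ × 0.82 = 1 − 0.410 = 0.5900

0.59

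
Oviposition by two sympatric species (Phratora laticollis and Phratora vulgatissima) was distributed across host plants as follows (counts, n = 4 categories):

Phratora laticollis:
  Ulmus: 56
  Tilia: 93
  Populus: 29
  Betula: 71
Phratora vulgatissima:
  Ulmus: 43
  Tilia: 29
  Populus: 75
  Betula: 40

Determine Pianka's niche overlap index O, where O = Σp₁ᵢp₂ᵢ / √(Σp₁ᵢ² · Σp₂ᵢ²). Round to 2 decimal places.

Proportions for Phratora laticollis (n=249): 56/249=0.2249, 93/249=0.3735, 29/249=0.1165, 71/249=0.2851
Proportions for Phratora vulgatissima (n=187): 43/187=0.2299, 29/187=0.1551, 75/187=0.4011, 40/187=0.2139
Σ p₁ᵢp₂ᵢ = 0.051705 + 0.057930 + 0.046728 + 0.060983 = 0.217346
Σp_1ᵢ² = 0.2249² + 0.3735² + 0.1165² + 0.2851² = 0.050580 + 0.139502 + 0.013572 + 0.081282 = 0.284936
Σp_2ᵢ² = 0.2299² + 0.1551² + 0.4011² + 0.2139² = 0.052854 + 0.024056 + 0.160881 + 0.045753 = 0.283544
O = 0.217346 / √(0.284936 × 0.283544) = 0.217346 / 0.2842391 = 0.7647

0.76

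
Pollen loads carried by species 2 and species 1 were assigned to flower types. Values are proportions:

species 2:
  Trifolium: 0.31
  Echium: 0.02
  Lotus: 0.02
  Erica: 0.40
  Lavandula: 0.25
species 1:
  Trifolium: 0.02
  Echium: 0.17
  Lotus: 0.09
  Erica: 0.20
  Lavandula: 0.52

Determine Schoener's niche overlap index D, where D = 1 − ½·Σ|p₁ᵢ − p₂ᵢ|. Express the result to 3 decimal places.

Σ|p₁ᵢ − p₂ᵢ| = 0.29 + 0.15 + 0.07 + 0.20 + 0.27 = 0.98
D = 1 − ½ × 0.98 = 1 − 0.490 = 0.51000

0.510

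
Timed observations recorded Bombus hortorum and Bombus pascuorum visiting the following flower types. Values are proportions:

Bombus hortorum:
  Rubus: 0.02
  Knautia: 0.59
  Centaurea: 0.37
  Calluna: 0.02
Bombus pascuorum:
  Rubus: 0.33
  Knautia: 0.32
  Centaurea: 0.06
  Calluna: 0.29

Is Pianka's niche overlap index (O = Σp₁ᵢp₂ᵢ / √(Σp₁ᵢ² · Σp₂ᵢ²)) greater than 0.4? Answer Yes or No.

Yes

Σ p₁ᵢp₂ᵢ = 0.0066 + 0.1888 + 0.0222 + 0.0058 = 0.2234
Σp_1ᵢ² = 0.02² + 0.59² + 0.37² + 0.02² = 0.0004 + 0.3481 + 0.1369 + 0.0004 = 0.4858
Σp_2ᵢ² = 0.33² + 0.32² + 0.06² + 0.29² = 0.1089 + 0.1024 + 0.0036 + 0.0841 = 0.2990
O = 0.2234 / √(0.4858 × 0.2990) = 0.2234 / 0.38112 = 0.5862
O = 0.5862 > 0.4 → Yes.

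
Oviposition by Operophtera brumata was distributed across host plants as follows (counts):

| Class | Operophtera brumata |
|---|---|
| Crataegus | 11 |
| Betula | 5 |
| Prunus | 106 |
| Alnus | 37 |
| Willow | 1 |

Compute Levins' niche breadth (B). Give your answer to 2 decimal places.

2.01

Proportions for Operophtera brumata (n=160): 11/160=0.0688, 5/160=0.0313, 106/160=0.6625, 37/160=0.2313, 1/160=0.0063
Σpᵢ² = 0.0688² + 0.0313² + 0.6625² + 0.2313² + 0.0063² = 0.004733 + 0.000980 + 0.438906 + 0.053500 + 0.000040 = 0.498159
B = 1 / 0.498159 = 2.0074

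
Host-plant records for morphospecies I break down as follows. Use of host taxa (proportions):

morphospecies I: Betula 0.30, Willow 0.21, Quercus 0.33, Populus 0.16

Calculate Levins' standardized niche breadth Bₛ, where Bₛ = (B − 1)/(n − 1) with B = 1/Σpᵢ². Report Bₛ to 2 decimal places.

Σpᵢ² = 0.30² + 0.21² + 0.33² + 0.16² = 0.0900 + 0.0441 + 0.1089 + 0.0256 = 0.2686
B = 1 / 0.2686 = 3.7230
Bₛ = (B − 1)/(n − 1) = (3.7230 − 1)/(4 − 1) = 2.7230/3 = 0.9077

0.91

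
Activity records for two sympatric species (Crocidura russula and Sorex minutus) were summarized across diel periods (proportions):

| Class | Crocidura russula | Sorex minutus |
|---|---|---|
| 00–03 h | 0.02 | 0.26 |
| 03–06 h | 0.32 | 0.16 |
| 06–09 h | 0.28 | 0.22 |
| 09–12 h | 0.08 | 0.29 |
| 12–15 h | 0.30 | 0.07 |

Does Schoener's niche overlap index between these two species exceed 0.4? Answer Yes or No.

Σ|p₁ᵢ − p₂ᵢ| = 0.24 + 0.16 + 0.06 + 0.21 + 0.23 = 0.90
D = 1 − ½ × 0.90 = 1 − 0.450 = 0.5500
D = 0.5500 > 0.4 → Yes.

Yes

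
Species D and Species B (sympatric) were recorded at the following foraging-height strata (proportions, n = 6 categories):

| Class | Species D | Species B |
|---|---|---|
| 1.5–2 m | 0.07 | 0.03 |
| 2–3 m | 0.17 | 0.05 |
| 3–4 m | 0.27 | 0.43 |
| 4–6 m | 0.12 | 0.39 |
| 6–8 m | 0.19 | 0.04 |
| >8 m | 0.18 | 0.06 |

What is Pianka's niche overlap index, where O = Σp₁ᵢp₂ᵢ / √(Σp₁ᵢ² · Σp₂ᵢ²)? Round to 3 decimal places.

0.750

Σ p₁ᵢp₂ᵢ = 0.0021 + 0.0085 + 0.1161 + 0.0468 + 0.0076 + 0.0108 = 0.1919
Σp_1ᵢ² = 0.07² + 0.17² + 0.27² + 0.12² + 0.19² + 0.18² = 0.0049 + 0.0289 + 0.0729 + 0.0144 + 0.0361 + 0.0324 = 0.1896
Σp_2ᵢ² = 0.03² + 0.05² + 0.43² + 0.39² + 0.04² + 0.06² = 0.0009 + 0.0025 + 0.1849 + 0.1521 + 0.0016 + 0.0036 = 0.3456
O = 0.1919 / √(0.1896 × 0.3456) = 0.1919 / 0.255980 = 0.74967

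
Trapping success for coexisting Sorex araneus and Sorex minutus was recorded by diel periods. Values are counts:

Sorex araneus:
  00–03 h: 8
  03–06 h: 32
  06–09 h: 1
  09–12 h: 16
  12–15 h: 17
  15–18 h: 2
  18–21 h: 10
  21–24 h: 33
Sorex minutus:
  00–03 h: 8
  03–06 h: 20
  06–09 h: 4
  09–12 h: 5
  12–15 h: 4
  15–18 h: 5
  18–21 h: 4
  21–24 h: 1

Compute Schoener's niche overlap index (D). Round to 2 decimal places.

0.64

Proportions for Sorex araneus (n=119): 8/119=0.0672, 32/119=0.2689, 1/119=0.0084, 16/119=0.1345, 17/119=0.1429, 2/119=0.0168, 10/119=0.0840, 33/119=0.2773
Proportions for Sorex minutus (n=51): 8/51=0.1569, 20/51=0.3922, 4/51=0.0784, 5/51=0.0980, 4/51=0.0784, 5/51=0.0980, 4/51=0.0784, 1/51=0.0196
Σ|p₁ᵢ − p₂ᵢ| = 0.0897 + 0.1233 + 0.0700 + 0.0365 + 0.0645 + 0.0812 + 0.0056 + 0.2577 = 0.7285
D = 1 − ½ × 0.7285 = 1 − 0.36425 = 0.63575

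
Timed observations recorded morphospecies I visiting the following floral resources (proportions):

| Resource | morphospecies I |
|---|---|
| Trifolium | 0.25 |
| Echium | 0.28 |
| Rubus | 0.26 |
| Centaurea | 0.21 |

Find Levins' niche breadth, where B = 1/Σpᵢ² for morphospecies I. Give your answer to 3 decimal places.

Σpᵢ² = 0.25² + 0.28² + 0.26² + 0.21² = 0.0625 + 0.0784 + 0.0676 + 0.0441 = 0.2526
B = 1 / 0.2526 = 3.95883

3.959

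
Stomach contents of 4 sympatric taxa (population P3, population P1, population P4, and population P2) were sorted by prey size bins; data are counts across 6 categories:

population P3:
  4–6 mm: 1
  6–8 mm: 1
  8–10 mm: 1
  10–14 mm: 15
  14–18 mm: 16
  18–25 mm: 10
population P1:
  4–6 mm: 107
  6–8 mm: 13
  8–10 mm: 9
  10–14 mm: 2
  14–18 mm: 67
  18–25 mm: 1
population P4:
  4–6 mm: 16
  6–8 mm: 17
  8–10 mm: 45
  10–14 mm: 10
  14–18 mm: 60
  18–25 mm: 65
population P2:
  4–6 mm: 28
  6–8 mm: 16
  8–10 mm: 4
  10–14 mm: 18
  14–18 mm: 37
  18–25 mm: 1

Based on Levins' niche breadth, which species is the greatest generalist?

Proportions for population P3 (n=44): 1/44=0.0227, 1/44=0.0227, 1/44=0.0227, 15/44=0.3409, 16/44=0.3636, 10/44=0.2273
Proportions for population P1 (n=199): 107/199=0.5377, 13/199=0.0653, 9/199=0.0452, 2/199=0.0101, 67/199=0.3367, 1/199=0.0050
Proportions for population P4 (n=213): 16/213=0.0751, 17/213=0.0798, 45/213=0.2113, 10/213=0.0469, 60/213=0.2817, 65/213=0.3052
Proportions for population P2 (n=104): 28/104=0.2692, 16/104=0.1538, 4/104=0.0385, 18/104=0.1731, 37/104=0.3558, 1/104=0.0096
Σp_P3ᵢ² = 0.0227² + 0.0227² + 0.0227² + 0.3409² + 0.3636² + 0.2273² = 0.000515 + 0.000515 + 0.000515 + 0.116213 + 0.132205 + 0.051665 = 0.301628
B_P3 = 1 / 0.301628 = 3.3153
Σp_P1ᵢ² = 0.5377² + 0.0653² + 0.0452² + 0.0101² + 0.3367² + 0.0050² = 0.289121 + 0.004264 + 0.002043 + 0.000102 + 0.113367 + 0.000025 = 0.408922
B_P1 = 1 / 0.408922 = 2.4455
Σp_P4ᵢ² = 0.0751² + 0.0798² + 0.2113² + 0.0469² + 0.2817² + 0.3052² = 0.005640 + 0.006368 + 0.044648 + 0.002200 + 0.079355 + 0.093147 = 0.231358
B_P4 = 1 / 0.231358 = 4.3223
Σp_P2ᵢ² = 0.2692² + 0.1538² + 0.0385² + 0.1731² + 0.3558² + 0.0096² = 0.072469 + 0.023654 + 0.001482 + 0.029964 + 0.126594 + 0.000092 = 0.254255
B_P2 = 1 / 0.254255 = 3.9331
Highest B → broadest niche (most generalist): population P4 (B = 4.32).

population P4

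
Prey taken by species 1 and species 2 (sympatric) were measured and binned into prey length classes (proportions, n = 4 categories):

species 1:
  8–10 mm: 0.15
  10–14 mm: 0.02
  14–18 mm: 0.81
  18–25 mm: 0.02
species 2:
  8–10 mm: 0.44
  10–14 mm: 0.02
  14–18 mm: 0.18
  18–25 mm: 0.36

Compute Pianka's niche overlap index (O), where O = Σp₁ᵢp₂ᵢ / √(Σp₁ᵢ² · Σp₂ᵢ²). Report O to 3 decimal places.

0.446

Σ p₁ᵢp₂ᵢ = 0.0660 + 0.0004 + 0.1458 + 0.0072 = 0.2194
Σp_1ᵢ² = 0.15² + 0.02² + 0.81² + 0.02² = 0.0225 + 0.0004 + 0.6561 + 0.0004 = 0.6794
Σp_2ᵢ² = 0.44² + 0.02² + 0.18² + 0.36² = 0.1936 + 0.0004 + 0.0324 + 0.1296 = 0.3560
O = 0.2194 / √(0.6794 × 0.3560) = 0.2194 / 0.491799 = 0.44612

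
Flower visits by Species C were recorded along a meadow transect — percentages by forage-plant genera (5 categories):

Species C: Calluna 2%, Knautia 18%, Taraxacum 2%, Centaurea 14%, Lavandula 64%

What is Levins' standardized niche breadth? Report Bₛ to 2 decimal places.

Convert percentages to proportions (divide by 100).
Σpᵢ² = 0.02² + 0.18² + 0.02² + 0.14² + 0.64² = 0.0004 + 0.0324 + 0.0004 + 0.0196 + 0.4096 = 0.4624
B = 1 / 0.4624 = 2.1626
Bₛ = (B − 1)/(n − 1) = (2.1626 − 1)/(5 − 1) = 1.1626/4 = 0.2907

0.29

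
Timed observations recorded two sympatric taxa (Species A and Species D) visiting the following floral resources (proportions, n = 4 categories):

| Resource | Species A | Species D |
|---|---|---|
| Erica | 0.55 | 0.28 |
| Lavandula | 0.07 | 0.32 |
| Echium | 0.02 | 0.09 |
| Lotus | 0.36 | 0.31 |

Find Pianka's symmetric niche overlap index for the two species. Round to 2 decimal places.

Σ p₁ᵢp₂ᵢ = 0.1540 + 0.0224 + 0.0018 + 0.1116 = 0.2898
Σp_1ᵢ² = 0.55² + 0.07² + 0.02² + 0.36² = 0.3025 + 0.0049 + 0.0004 + 0.1296 = 0.4374
Σp_2ᵢ² = 0.28² + 0.32² + 0.09² + 0.31² = 0.0784 + 0.1024 + 0.0081 + 0.0961 = 0.2850
O = 0.2898 / √(0.4374 × 0.2850) = 0.2898 / 0.35307 = 0.8208

0.82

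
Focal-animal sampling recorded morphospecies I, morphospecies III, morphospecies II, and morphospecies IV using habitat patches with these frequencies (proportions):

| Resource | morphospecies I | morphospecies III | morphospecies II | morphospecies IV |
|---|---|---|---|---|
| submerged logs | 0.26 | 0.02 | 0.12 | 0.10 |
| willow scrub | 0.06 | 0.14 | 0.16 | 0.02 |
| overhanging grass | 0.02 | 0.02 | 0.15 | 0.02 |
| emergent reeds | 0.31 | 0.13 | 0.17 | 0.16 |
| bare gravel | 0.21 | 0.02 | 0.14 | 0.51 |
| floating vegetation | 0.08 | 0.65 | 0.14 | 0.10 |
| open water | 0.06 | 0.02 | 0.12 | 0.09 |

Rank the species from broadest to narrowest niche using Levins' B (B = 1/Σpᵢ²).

Σp_Iᵢ² = 0.26² + 0.06² + 0.02² + 0.31² + 0.21² + 0.08² + 0.06² = 0.0676 + 0.0036 + 0.0004 + 0.0961 + 0.0441 + 0.0064 + 0.0036 = 0.2218
B_I = 1 / 0.2218 = 4.5086
Σp_IIIᵢ² = 0.02² + 0.14² + 0.02² + 0.13² + 0.02² + 0.65² + 0.02² = 0.0004 + 0.0196 + 0.0004 + 0.0169 + 0.0004 + 0.4225 + 0.0004 = 0.4606
B_III = 1 / 0.4606 = 2.1711
Σp_IIᵢ² = 0.12² + 0.16² + 0.15² + 0.17² + 0.14² + 0.14² + 0.12² = 0.0144 + 0.0256 + 0.0225 + 0.0289 + 0.0196 + 0.0196 + 0.0144 = 0.1450
B_II = 1 / 0.1450 = 6.8966
Σp_IVᵢ² = 0.10² + 0.02² + 0.02² + 0.16² + 0.51² + 0.10² + 0.09² = 0.0100 + 0.0004 + 0.0004 + 0.0256 + 0.2601 + 0.0100 + 0.0081 = 0.3146
B_IV = 1 / 0.3146 = 3.1786
Ranking by B (broadest → narrowest): morphospecies II (6.90) > morphospecies I (4.51) > morphospecies IV (3.18) > morphospecies III (2.17)

morphospecies II > morphospecies I > morphospecies IV > morphospecies III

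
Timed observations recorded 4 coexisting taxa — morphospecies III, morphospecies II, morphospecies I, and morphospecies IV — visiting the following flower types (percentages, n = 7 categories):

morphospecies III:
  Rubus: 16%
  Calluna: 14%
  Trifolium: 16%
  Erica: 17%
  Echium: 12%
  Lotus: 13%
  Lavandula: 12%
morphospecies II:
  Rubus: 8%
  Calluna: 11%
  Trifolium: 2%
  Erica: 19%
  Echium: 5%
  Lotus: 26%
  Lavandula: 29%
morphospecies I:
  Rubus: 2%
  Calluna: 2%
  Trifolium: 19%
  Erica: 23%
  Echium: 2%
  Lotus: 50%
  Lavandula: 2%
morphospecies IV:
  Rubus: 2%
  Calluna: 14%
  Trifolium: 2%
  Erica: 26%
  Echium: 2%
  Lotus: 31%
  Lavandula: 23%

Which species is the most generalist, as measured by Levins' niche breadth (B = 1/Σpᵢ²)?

morphospecies III

Convert percentages to proportions (divide by 100).
Σp_IIIᵢ² = 0.16² + 0.14² + 0.16² + 0.17² + 0.12² + 0.13² + 0.12² = 0.0256 + 0.0196 + 0.0256 + 0.0289 + 0.0144 + 0.0169 + 0.0144 = 0.1454
B_III = 1 / 0.1454 = 6.8776
Σp_IIᵢ² = 0.08² + 0.11² + 0.02² + 0.19² + 0.05² + 0.26² + 0.29² = 0.0064 + 0.0121 + 0.0004 + 0.0361 + 0.0025 + 0.0676 + 0.0841 = 0.2092
B_II = 1 / 0.2092 = 4.7801
Σp_Iᵢ² = 0.02² + 0.02² + 0.19² + 0.23² + 0.02² + 0.50² + 0.02² = 0.0004 + 0.0004 + 0.0361 + 0.0529 + 0.0004 + 0.2500 + 0.0004 = 0.3406
B_I = 1 / 0.3406 = 2.9360
Σp_IVᵢ² = 0.02² + 0.14² + 0.02² + 0.26² + 0.02² + 0.31² + 0.23² = 0.0004 + 0.0196 + 0.0004 + 0.0676 + 0.0004 + 0.0961 + 0.0529 = 0.2374
B_IV = 1 / 0.2374 = 4.2123
Highest B → broadest niche (most generalist): morphospecies III (B = 6.88).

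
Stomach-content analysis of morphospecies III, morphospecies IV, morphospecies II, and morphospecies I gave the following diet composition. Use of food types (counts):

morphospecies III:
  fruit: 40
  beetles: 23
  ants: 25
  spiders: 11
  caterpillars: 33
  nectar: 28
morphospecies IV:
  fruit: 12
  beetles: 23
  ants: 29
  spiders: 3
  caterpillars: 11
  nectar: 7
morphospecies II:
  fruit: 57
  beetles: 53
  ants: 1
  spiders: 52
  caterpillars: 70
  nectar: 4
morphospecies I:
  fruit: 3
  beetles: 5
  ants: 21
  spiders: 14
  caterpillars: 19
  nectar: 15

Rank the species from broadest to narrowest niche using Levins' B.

Proportions for morphospecies III (n=160): 40/160=0.2500, 23/160=0.1438, 25/160=0.1563, 11/160=0.0688, 33/160=0.2063, 28/160=0.1750
Proportions for morphospecies IV (n=85): 12/85=0.1412, 23/85=0.2706, 29/85=0.3412, 3/85=0.0353, 11/85=0.1294, 7/85=0.0824
Proportions for morphospecies II (n=237): 57/237=0.2405, 53/237=0.2236, 1/237=0.0042, 52/237=0.2194, 70/237=0.2954, 4/237=0.0169
Proportions for morphospecies I (n=77): 3/77=0.0390, 5/77=0.0649, 21/77=0.2727, 14/77=0.1818, 19/77=0.2468, 15/77=0.1948
Σp_IIIᵢ² = 0.2500² + 0.1438² + 0.1563² + 0.0688² + 0.2063² + 0.1750² = 0.062500 + 0.020678 + 0.024430 + 0.004733 + 0.042560 + 0.030625 = 0.185526
B_III = 1 / 0.185526 = 5.3901
Σp_IVᵢ² = 0.1412² + 0.2706² + 0.3412² + 0.0353² + 0.1294² + 0.0824² = 0.019937 + 0.073224 + 0.116417 + 0.001246 + 0.016744 + 0.006790 = 0.234358
B_IV = 1 / 0.234358 = 4.2670
Σp_IIᵢ² = 0.2405² + 0.2236² + 0.0042² + 0.2194² + 0.2954² + 0.0169² = 0.057840 + 0.049997 + 0.000018 + 0.048136 + 0.087261 + 0.000286 = 0.243538
B_II = 1 / 0.243538 = 4.1061
Σp_Iᵢ² = 0.0390² + 0.0649² + 0.2727² + 0.1818² + 0.2468² + 0.1948² = 0.001521 + 0.004212 + 0.074365 + 0.033051 + 0.060910 + 0.037947 = 0.212006
B_I = 1 / 0.212006 = 4.7168
Ranking by B (broadest → narrowest): morphospecies III (5.39) > morphospecies I (4.72) > morphospecies IV (4.27) > morphospecies II (4.11)

morphospecies III > morphospecies I > morphospecies IV > morphospecies II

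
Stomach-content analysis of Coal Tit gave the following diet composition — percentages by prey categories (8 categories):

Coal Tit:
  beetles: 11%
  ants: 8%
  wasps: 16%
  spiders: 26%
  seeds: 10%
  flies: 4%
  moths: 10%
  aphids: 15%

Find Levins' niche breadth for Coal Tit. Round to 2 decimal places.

6.42

Convert percentages to proportions (divide by 100).
Σpᵢ² = 0.11² + 0.08² + 0.16² + 0.26² + 0.10² + 0.04² + 0.10² + 0.15² = 0.0121 + 0.0064 + 0.0256 + 0.0676 + 0.0100 + 0.0016 + 0.0100 + 0.0225 = 0.1558
B = 1 / 0.1558 = 6.4185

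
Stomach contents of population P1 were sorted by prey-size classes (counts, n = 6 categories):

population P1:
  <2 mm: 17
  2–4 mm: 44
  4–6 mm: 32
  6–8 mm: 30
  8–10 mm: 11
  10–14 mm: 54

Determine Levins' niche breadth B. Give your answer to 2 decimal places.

Proportions for population P1 (n=188): 17/188=0.0904, 44/188=0.2340, 32/188=0.1702, 30/188=0.1596, 11/188=0.0585, 54/188=0.2872
Σpᵢ² = 0.0904² + 0.2340² + 0.1702² + 0.1596² + 0.0585² + 0.2872² = 0.008172 + 0.054756 + 0.028968 + 0.025472 + 0.003422 + 0.082484 = 0.203274
B = 1 / 0.203274 = 4.9195

4.92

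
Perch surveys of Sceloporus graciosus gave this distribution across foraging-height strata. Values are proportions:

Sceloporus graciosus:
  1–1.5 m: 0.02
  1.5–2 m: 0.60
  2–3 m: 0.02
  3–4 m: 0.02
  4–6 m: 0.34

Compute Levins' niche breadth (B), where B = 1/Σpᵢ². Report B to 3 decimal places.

Σpᵢ² = 0.02² + 0.60² + 0.02² + 0.02² + 0.34² = 0.0004 + 0.3600 + 0.0004 + 0.0004 + 0.1156 = 0.4768
B = 1 / 0.4768 = 2.09732

2.097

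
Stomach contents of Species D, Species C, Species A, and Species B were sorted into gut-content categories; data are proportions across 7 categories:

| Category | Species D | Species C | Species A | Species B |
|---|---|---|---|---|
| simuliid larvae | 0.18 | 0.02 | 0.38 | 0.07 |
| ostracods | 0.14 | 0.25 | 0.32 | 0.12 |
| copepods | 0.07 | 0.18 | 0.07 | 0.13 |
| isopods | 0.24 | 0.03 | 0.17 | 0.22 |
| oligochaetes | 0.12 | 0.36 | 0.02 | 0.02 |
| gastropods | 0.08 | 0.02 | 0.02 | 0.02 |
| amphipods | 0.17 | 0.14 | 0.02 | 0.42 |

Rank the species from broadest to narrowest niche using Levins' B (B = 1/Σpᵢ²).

Σp_Dᵢ² = 0.18² + 0.14² + 0.07² + 0.24² + 0.12² + 0.08² + 0.17² = 0.0324 + 0.0196 + 0.0049 + 0.0576 + 0.0144 + 0.0064 + 0.0289 = 0.1642
B_D = 1 / 0.1642 = 6.0901
Σp_Cᵢ² = 0.02² + 0.25² + 0.18² + 0.03² + 0.36² + 0.02² + 0.14² = 0.0004 + 0.0625 + 0.0324 + 0.0009 + 0.1296 + 0.0004 + 0.0196 = 0.2458
B_C = 1 / 0.2458 = 4.0683
Σp_Aᵢ² = 0.38² + 0.32² + 0.07² + 0.17² + 0.02² + 0.02² + 0.02² = 0.1444 + 0.1024 + 0.0049 + 0.0289 + 0.0004 + 0.0004 + 0.0004 = 0.2818
B_A = 1 / 0.2818 = 3.5486
Σp_Bᵢ² = 0.07² + 0.12² + 0.13² + 0.22² + 0.02² + 0.02² + 0.42² = 0.0049 + 0.0144 + 0.0169 + 0.0484 + 0.0004 + 0.0004 + 0.1764 = 0.2618
B_B = 1 / 0.2618 = 3.8197
Ranking by B (broadest → narrowest): Species D (6.09) > Species C (4.07) > Species B (3.82) > Species A (3.55)

Species D > Species C > Species B > Species A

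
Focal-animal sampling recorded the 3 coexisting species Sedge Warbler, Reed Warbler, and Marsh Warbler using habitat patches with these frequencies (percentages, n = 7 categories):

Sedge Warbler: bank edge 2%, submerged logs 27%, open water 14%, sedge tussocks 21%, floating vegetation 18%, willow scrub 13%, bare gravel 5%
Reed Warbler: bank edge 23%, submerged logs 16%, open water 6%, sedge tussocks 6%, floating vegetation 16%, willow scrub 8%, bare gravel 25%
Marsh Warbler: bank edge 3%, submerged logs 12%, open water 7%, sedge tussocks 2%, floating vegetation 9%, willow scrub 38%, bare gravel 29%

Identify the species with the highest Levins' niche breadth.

Reed Warbler

Convert percentages to proportions (divide by 100).
Σp_Sedgᵢ² = 0.02² + 0.27² + 0.14² + 0.21² + 0.18² + 0.13² + 0.05² = 0.0004 + 0.0729 + 0.0196 + 0.0441 + 0.0324 + 0.0169 + 0.0025 = 0.1888
B_Sedg = 1 / 0.1888 = 5.2966
Σp_Reedᵢ² = 0.23² + 0.16² + 0.06² + 0.06² + 0.16² + 0.08² + 0.25² = 0.0529 + 0.0256 + 0.0036 + 0.0036 + 0.0256 + 0.0064 + 0.0625 = 0.1802
B_Reed = 1 / 0.1802 = 5.5494
Σp_Marsᵢ² = 0.03² + 0.12² + 0.07² + 0.02² + 0.09² + 0.38² + 0.29² = 0.0009 + 0.0144 + 0.0049 + 0.0004 + 0.0081 + 0.1444 + 0.0841 = 0.2572
B_Mars = 1 / 0.2572 = 3.8880
Highest B → broadest niche (most generalist): Reed Warbler (B = 5.55).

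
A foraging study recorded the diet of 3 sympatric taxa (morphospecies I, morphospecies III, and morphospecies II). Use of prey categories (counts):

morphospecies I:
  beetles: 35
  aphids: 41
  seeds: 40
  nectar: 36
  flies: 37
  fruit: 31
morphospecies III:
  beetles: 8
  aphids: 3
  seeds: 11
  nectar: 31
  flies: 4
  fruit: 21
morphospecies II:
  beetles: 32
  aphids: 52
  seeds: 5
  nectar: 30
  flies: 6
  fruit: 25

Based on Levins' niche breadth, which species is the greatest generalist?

Proportions for morphospecies I (n=220): 35/220=0.1591, 41/220=0.1864, 40/220=0.1818, 36/220=0.1636, 37/220=0.1682, 31/220=0.1409
Proportions for morphospecies III (n=78): 8/78=0.1026, 3/78=0.0385, 11/78=0.1410, 31/78=0.3974, 4/78=0.0513, 21/78=0.2692
Proportions for morphospecies II (n=150): 32/150=0.2133, 52/150=0.3467, 5/150=0.0333, 30/150=0.2000, 6/150=0.0400, 25/150=0.1667
Σp_Iᵢ² = 0.1591² + 0.1864² + 0.1818² + 0.1636² + 0.1682² + 0.1409² = 0.025313 + 0.034745 + 0.033051 + 0.026765 + 0.028291 + 0.019853 = 0.168018
B_I = 1 / 0.168018 = 5.9517
Σp_IIIᵢ² = 0.1026² + 0.0385² + 0.1410² + 0.3974² + 0.0513² + 0.2692² = 0.010527 + 0.001482 + 0.019881 + 0.157927 + 0.002632 + 0.072469 = 0.264918
B_III = 1 / 0.264918 = 3.7748
Σp_IIᵢ² = 0.2133² + 0.3467² + 0.0333² + 0.2000² + 0.0400² + 0.1667² = 0.045497 + 0.120201 + 0.001109 + 0.040000 + 0.001600 + 0.027789 = 0.236196
B_II = 1 / 0.236196 = 4.2338
Highest B → broadest niche (most generalist): morphospecies I (B = 5.95).

morphospecies I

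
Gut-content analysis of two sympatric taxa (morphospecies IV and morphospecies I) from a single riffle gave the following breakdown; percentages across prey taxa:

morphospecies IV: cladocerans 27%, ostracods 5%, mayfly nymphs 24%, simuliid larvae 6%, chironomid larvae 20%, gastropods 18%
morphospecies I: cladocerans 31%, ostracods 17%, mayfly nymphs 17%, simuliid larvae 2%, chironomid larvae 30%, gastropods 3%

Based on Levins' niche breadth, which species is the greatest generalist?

Convert percentages to proportions (divide by 100).
Σp_IVᵢ² = 0.27² + 0.05² + 0.24² + 0.06² + 0.20² + 0.18² = 0.0729 + 0.0025 + 0.0576 + 0.0036 + 0.0400 + 0.0324 = 0.2090
B_IV = 1 / 0.2090 = 4.7847
Σp_Iᵢ² = 0.31² + 0.17² + 0.17² + 0.02² + 0.30² + 0.03² = 0.0961 + 0.0289 + 0.0289 + 0.0004 + 0.0900 + 0.0009 = 0.2452
B_I = 1 / 0.2452 = 4.0783
Highest B → broadest niche (most generalist): morphospecies IV (B = 4.78).

morphospecies IV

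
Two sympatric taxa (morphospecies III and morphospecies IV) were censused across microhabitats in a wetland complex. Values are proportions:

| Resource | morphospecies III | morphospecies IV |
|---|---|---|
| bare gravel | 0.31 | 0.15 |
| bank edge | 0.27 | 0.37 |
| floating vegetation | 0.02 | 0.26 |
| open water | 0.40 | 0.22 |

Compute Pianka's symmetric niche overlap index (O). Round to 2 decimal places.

0.80

Σ p₁ᵢp₂ᵢ = 0.0465 + 0.0999 + 0.0052 + 0.0880 = 0.2396
Σp_1ᵢ² = 0.31² + 0.27² + 0.02² + 0.40² = 0.0961 + 0.0729 + 0.0004 + 0.1600 = 0.3294
Σp_2ᵢ² = 0.15² + 0.37² + 0.26² + 0.22² = 0.0225 + 0.1369 + 0.0676 + 0.0484 = 0.2754
O = 0.2396 / √(0.3294 × 0.2754) = 0.2396 / 0.30119 = 0.7955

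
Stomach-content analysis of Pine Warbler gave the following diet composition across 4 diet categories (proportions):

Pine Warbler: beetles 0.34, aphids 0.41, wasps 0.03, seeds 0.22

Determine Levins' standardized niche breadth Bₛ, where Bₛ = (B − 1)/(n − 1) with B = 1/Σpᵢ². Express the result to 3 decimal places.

Σpᵢ² = 0.34² + 0.41² + 0.03² + 0.22² = 0.1156 + 0.1681 + 0.0009 + 0.0484 = 0.3330
B = 1 / 0.3330 = 3.00300
Bₛ = (B − 1)/(n − 1) = (3.00300 − 1)/(4 − 1) = 2.00300/3 = 0.66767

0.668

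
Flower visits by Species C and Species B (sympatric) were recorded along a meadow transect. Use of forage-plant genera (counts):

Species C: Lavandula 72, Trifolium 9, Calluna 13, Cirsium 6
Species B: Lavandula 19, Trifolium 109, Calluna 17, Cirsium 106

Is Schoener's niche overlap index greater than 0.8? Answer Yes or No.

No

Proportions for Species C (n=100): 72/100=0.7200, 9/100=0.0900, 13/100=0.1300, 6/100=0.0600
Proportions for Species B (n=251): 19/251=0.0757, 109/251=0.4343, 17/251=0.0677, 106/251=0.4223
Σ|p₁ᵢ − p₂ᵢ| = 0.6443 + 0.3443 + 0.0623 + 0.3623 = 1.4132
D = 1 − ½ × 1.4132 = 1 − 0.70660 = 0.29340
D = 0.29340 < 0.8 → No.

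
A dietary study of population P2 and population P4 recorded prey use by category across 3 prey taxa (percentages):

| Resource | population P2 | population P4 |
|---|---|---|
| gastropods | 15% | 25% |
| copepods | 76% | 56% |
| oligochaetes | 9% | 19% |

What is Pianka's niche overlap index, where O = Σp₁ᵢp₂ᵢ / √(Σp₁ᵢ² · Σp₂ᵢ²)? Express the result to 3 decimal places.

0.959

Convert percentages to proportions (divide by 100).
Σ p₁ᵢp₂ᵢ = 0.0375 + 0.4256 + 0.0171 = 0.4802
Σp_1ᵢ² = 0.15² + 0.76² + 0.09² = 0.0225 + 0.5776 + 0.0081 = 0.6082
Σp_2ᵢ² = 0.25² + 0.56² + 0.19² = 0.0625 + 0.3136 + 0.0361 = 0.4122
O = 0.4802 / √(0.6082 × 0.4122) = 0.4802 / 0.500700 = 0.95906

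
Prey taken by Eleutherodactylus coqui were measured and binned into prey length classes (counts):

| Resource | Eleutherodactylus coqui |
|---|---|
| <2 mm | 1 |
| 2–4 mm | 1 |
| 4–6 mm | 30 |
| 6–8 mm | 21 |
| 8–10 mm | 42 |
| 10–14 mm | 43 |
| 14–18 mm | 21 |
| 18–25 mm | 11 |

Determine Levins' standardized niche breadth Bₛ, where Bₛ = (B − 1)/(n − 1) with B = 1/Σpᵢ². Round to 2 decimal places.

Proportions for Eleutherodactylus coqui (n=170): 1/170=0.0059, 1/170=0.0059, 30/170=0.1765, 21/170=0.1235, 42/170=0.2471, 43/170=0.2529, 21/170=0.1235, 11/170=0.0647
Σpᵢ² = 0.0059² + 0.0059² + 0.1765² + 0.1235² + 0.2471² + 0.2529² + 0.1235² + 0.0647² = 0.000035 + 0.000035 + 0.031152 + 0.015252 + 0.061058 + 0.063958 + 0.015252 + 0.004186 = 0.190928
B = 1 / 0.190928 = 5.2376
Bₛ = (B − 1)/(n − 1) = (5.2376 − 1)/(8 − 1) = 4.2376/7 = 0.6054

0.61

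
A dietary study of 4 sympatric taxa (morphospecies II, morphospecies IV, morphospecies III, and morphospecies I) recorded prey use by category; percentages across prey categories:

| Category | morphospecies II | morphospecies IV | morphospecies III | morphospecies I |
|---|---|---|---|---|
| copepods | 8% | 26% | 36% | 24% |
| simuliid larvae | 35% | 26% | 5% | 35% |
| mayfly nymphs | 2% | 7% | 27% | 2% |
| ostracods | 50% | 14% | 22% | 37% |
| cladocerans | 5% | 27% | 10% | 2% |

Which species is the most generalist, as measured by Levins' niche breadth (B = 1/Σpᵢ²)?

Convert percentages to proportions (divide by 100).
Σp_IIᵢ² = 0.08² + 0.35² + 0.02² + 0.50² + 0.05² = 0.0064 + 0.1225 + 0.0004 + 0.2500 + 0.0025 = 0.3818
B_II = 1 / 0.3818 = 2.6192
Σp_IVᵢ² = 0.26² + 0.26² + 0.07² + 0.14² + 0.27² = 0.0676 + 0.0676 + 0.0049 + 0.0196 + 0.0729 = 0.2326
B_IV = 1 / 0.2326 = 4.2992
Σp_IIIᵢ² = 0.36² + 0.05² + 0.27² + 0.22² + 0.10² = 0.1296 + 0.0025 + 0.0729 + 0.0484 + 0.0100 = 0.2634
B_III = 1 / 0.2634 = 3.7965
Σp_Iᵢ² = 0.24² + 0.35² + 0.02² + 0.37² + 0.02² = 0.0576 + 0.1225 + 0.0004 + 0.1369 + 0.0004 = 0.3178
B_I = 1 / 0.3178 = 3.1466
Highest B → broadest niche (most generalist): morphospecies IV (B = 4.30).

morphospecies IV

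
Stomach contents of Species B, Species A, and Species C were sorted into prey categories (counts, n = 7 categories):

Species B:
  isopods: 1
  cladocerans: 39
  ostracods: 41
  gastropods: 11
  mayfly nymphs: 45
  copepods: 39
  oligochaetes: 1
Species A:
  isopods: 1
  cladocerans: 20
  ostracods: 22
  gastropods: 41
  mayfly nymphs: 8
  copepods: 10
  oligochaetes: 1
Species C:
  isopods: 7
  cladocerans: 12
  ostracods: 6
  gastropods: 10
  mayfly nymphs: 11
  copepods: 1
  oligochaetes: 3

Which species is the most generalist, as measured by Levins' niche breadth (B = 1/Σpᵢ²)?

Species C

Proportions for Species B (n=177): 1/177=0.0056, 39/177=0.2203, 41/177=0.2316, 11/177=0.0621, 45/177=0.2542, 39/177=0.2203, 1/177=0.0056
Proportions for Species A (n=103): 1/103=0.0097, 20/103=0.1942, 22/103=0.2136, 41/103=0.3981, 8/103=0.0777, 10/103=0.0971, 1/103=0.0097
Proportions for Species C (n=50): 7/50=0.1400, 12/50=0.2400, 6/50=0.1200, 10/50=0.2000, 11/50=0.2200, 1/50=0.0200, 3/50=0.0600
Σp_Bᵢ² = 0.0056² + 0.2203² + 0.2316² + 0.0621² + 0.2542² + 0.2203² + 0.0056² = 0.000031 + 0.048532 + 0.053639 + 0.003856 + 0.064618 + 0.048532 + 0.000031 = 0.219239
B_B = 1 / 0.219239 = 4.5612
Σp_Aᵢ² = 0.0097² + 0.1942² + 0.2136² + 0.3981² + 0.0777² + 0.0971² + 0.0097² = 0.000094 + 0.037714 + 0.045625 + 0.158484 + 0.006037 + 0.009428 + 0.000094 = 0.257476
B_A = 1 / 0.257476 = 3.8839
Σp_Cᵢ² = 0.1400² + 0.2400² + 0.1200² + 0.2000² + 0.2200² + 0.0200² + 0.0600² = 0.019600 + 0.057600 + 0.014400 + 0.040000 + 0.048400 + 0.000400 + 0.003600 = 0.184000
B_C = 1 / 0.184000 = 5.4348
Highest B → broadest niche (most generalist): Species C (B = 5.43).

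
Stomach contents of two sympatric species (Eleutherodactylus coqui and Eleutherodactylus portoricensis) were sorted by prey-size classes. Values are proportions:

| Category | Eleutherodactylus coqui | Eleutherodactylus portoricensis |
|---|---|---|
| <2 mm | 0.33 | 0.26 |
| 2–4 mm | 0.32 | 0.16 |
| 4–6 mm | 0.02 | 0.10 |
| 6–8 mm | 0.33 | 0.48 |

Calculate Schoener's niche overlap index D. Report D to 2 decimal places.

Σ|p₁ᵢ − p₂ᵢ| = 0.07 + 0.16 + 0.08 + 0.15 = 0.46
D = 1 − ½ × 0.46 = 1 − 0.230 = 0.7700

0.77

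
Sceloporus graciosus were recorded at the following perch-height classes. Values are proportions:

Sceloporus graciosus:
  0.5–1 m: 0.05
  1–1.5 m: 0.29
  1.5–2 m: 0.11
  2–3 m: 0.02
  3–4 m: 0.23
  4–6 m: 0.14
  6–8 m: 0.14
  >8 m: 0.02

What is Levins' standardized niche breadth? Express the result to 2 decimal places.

0.60

Σpᵢ² = 0.05² + 0.29² + 0.11² + 0.02² + 0.23² + 0.14² + 0.14² + 0.02² = 0.0025 + 0.0841 + 0.0121 + 0.0004 + 0.0529 + 0.0196 + 0.0196 + 0.0004 = 0.1916
B = 1 / 0.1916 = 5.2192
Bₛ = (B − 1)/(n − 1) = (5.2192 − 1)/(8 − 1) = 4.2192/7 = 0.6027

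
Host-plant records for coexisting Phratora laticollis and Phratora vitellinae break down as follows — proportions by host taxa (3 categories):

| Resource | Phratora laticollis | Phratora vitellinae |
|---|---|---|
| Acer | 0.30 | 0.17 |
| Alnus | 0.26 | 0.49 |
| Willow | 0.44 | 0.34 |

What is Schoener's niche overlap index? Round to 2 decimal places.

Σ|p₁ᵢ − p₂ᵢ| = 0.13 + 0.23 + 0.10 = 0.46
D = 1 − ½ × 0.46 = 1 − 0.230 = 0.7700

0.77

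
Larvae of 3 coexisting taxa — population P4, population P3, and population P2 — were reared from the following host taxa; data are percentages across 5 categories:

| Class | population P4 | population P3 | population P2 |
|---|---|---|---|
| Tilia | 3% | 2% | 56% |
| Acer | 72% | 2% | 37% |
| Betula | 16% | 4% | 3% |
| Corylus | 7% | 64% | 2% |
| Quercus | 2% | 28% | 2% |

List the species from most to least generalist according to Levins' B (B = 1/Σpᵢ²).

Convert percentages to proportions (divide by 100).
Σp_P4ᵢ² = 0.03² + 0.72² + 0.16² + 0.07² + 0.02² = 0.0009 + 0.5184 + 0.0256 + 0.0049 + 0.0004 = 0.5502
B_P4 = 1 / 0.5502 = 1.8175
Σp_P3ᵢ² = 0.02² + 0.02² + 0.04² + 0.64² + 0.28² = 0.0004 + 0.0004 + 0.0016 + 0.4096 + 0.0784 = 0.4904
B_P3 = 1 / 0.4904 = 2.0392
Σp_P2ᵢ² = 0.56² + 0.37² + 0.03² + 0.02² + 0.02² = 0.3136 + 0.1369 + 0.0009 + 0.0004 + 0.0004 = 0.4522
B_P2 = 1 / 0.4522 = 2.2114
Ranking by B (broadest → narrowest): population P2 (2.21) > population P3 (2.04) > population P4 (1.82)

population P2 > population P3 > population P4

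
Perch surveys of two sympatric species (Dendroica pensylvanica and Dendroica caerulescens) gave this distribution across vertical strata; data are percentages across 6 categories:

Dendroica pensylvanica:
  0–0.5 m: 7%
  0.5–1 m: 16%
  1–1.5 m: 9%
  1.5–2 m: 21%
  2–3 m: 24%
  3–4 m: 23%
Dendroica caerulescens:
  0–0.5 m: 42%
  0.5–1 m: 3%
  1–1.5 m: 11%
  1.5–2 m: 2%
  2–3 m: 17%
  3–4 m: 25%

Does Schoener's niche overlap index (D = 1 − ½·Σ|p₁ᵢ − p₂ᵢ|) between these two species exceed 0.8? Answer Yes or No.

No

Convert percentages to proportions (divide by 100).
Σ|p₁ᵢ − p₂ᵢ| = 0.35 + 0.13 + 0.02 + 0.19 + 0.07 + 0.02 = 0.78
D = 1 − ½ × 0.78 = 1 − 0.390 = 0.6100
D = 0.6100 < 0.8 → No.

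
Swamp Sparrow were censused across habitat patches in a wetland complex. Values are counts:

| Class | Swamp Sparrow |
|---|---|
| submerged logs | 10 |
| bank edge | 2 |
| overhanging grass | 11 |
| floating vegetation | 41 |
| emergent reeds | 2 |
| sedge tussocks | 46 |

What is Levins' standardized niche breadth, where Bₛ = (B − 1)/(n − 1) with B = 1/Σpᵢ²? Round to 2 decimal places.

0.42

Proportions for Swamp Sparrow (n=112): 10/112=0.0893, 2/112=0.0179, 11/112=0.0982, 41/112=0.3661, 2/112=0.0179, 46/112=0.4107
Σpᵢ² = 0.0893² + 0.0179² + 0.0982² + 0.3661² + 0.0179² + 0.4107² = 0.007974 + 0.000320 + 0.009643 + 0.134029 + 0.000320 + 0.168674 = 0.320960
B = 1 / 0.320960 = 3.1157
Bₛ = (B − 1)/(n − 1) = (3.1157 − 1)/(6 − 1) = 2.1157/5 = 0.4231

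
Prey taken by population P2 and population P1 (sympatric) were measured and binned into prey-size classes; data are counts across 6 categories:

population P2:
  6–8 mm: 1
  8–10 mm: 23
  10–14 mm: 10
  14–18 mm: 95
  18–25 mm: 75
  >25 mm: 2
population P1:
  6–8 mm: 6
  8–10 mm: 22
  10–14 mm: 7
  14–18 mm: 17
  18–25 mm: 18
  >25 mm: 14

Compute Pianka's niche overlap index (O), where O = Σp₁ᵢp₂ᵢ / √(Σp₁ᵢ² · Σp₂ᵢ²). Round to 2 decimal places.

0.78

Proportions for population P2 (n=206): 1/206=0.0049, 23/206=0.1117, 10/206=0.0485, 95/206=0.4612, 75/206=0.3641, 2/206=0.0097
Proportions for population P1 (n=84): 6/84=0.0714, 22/84=0.2619, 7/84=0.0833, 17/84=0.2024, 18/84=0.2143, 14/84=0.1667
Σ p₁ᵢp₂ᵢ = 0.000350 + 0.029254 + 0.004040 + 0.093347 + 0.078027 + 0.001617 = 0.206635
Σp_1ᵢ² = 0.0049² + 0.1117² + 0.0485² + 0.4612² + 0.3641² + 0.0097² = 0.000024 + 0.012477 + 0.002352 + 0.212705 + 0.132569 + 0.000094 = 0.360221
Σp_2ᵢ² = 0.0714² + 0.2619² + 0.0833² + 0.2024² + 0.2143² + 0.1667² = 0.005098 + 0.068592 + 0.006939 + 0.040966 + 0.045924 + 0.027789 = 0.195308
O = 0.206635 / √(0.360221 × 0.195308) = 0.206635 / 0.2652434 = 0.7790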